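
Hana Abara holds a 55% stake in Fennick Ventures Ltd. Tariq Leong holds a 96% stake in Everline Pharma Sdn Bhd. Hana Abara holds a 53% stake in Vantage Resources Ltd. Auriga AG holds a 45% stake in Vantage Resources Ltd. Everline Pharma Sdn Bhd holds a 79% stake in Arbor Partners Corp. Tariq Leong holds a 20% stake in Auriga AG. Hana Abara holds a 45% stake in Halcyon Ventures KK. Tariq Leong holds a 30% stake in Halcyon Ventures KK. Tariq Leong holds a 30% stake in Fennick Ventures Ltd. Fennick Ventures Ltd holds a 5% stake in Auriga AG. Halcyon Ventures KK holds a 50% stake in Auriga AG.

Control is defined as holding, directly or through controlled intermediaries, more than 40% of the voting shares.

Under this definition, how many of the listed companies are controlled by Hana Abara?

4

Hana holds 55% of Fennick, so Hana controls Fennick.
Hana holds 45% of Halcyon, so Hana controls Halcyon.
Fennick and Halcyon together hold 5% + 50% = 55% of Auriga, so Hana controls Auriga.
Hana and Auriga together hold 53% + 45% = 98% of Vantage, so Hana controls Vantage.
No other company's threshold is met.
Hana controls 4 companies.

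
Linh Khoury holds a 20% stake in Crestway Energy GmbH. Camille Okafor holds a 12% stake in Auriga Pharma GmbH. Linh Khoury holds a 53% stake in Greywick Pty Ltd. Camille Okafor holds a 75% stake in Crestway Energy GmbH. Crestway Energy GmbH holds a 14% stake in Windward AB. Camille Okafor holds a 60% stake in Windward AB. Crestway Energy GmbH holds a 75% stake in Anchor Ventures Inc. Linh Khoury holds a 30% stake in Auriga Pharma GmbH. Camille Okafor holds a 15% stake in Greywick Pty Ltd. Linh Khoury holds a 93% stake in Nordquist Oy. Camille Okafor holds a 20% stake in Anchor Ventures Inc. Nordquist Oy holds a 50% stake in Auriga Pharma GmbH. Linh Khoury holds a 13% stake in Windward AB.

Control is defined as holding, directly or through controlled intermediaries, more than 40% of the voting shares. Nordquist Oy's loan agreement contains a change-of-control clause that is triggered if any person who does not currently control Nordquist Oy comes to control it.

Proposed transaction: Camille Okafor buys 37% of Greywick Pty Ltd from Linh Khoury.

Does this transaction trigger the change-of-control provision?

The purchase adds only to Camille's holdings (Linh's stake shrinks), so Camille is the only person who could newly come to control Nordquist.
Camille holds 75% of Crestway, so Camille controls Crestway.
Camille and Crestway together hold 20% + 75% = 95% of Anchor, so Camille controls Anchor.
Camille and Crestway together hold 60% + 14% = 74% of Windward, so Camille controls Windward.
Neither Camille nor any entity Camille controls holds any voting interest in Nordquist.
So before the transaction, Camille does not control Nordquist.
After the purchase, Camille's direct stake in Greywick rises to 15% + 37% = 52%, and Linh's stake falls to 16%.
Camille holds 52% of Greywick, so Camille controls Greywick.
After the transaction, neither Camille nor any entity Camille controls holds a voting interest in Nordquist, so Camille still does not control it.
No new person acquires control, so the clause is not triggered.

No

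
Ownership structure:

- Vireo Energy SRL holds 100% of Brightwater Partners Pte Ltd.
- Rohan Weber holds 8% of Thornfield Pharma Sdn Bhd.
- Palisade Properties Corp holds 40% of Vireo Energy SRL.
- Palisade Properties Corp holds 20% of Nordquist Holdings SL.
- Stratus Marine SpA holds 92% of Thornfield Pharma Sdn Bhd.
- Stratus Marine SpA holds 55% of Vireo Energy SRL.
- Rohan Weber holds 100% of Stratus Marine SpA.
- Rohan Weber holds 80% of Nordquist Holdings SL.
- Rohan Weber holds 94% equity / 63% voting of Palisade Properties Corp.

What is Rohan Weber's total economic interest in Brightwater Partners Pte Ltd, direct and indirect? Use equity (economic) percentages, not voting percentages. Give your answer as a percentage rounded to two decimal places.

Rohan reaches Brightwater along 2 paths.
Via Stratus → Vireo: 100% × 55% × 100% = 55%.
Via Palisade → Vireo: 94% × 40% × 100% = 37.6%.
Total: 55% + 37.6% = 92.6%.
Rounded: 92.60%.

92.60%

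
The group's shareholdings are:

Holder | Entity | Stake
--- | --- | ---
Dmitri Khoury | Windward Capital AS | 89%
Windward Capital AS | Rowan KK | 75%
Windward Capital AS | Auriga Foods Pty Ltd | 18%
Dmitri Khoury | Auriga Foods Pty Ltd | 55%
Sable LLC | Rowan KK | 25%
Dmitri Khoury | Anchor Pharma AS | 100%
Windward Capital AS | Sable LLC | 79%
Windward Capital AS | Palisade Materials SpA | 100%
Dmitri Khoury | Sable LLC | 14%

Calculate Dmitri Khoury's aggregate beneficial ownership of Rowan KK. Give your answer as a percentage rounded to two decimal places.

87.83%

Dmitri reaches Rowan along 3 paths.
Via Sable: 14% × 25% = 3.5%.
Via Windward → Sable: 89% × 79% × 25% = 17.5775%.
Via Windward: 89% × 75% = 66.75%.
Total: 3.5% + 17.5775% + 66.75% = 87.8275%.
Rounded: 87.83%.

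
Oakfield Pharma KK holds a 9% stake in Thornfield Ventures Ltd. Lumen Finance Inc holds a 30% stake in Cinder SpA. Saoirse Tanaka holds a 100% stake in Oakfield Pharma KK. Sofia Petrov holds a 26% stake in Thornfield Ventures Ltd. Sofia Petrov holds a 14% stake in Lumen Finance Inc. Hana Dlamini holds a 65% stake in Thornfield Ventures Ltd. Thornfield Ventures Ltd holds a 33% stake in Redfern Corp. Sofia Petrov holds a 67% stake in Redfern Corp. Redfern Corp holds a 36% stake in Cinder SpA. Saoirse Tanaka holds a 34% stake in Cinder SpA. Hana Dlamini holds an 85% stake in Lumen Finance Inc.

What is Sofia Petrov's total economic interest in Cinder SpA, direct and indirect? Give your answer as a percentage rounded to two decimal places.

Sofia reaches Cinder along 3 paths.
Via Lumen: 14% × 30% = 4.2%.
Via Redfern: 67% × 36% = 24.12%.
Via Thornfield → Redfern: 26% × 33% × 36% = 3.0888%.
Total: 4.2% + 24.12% + 3.0888% = 31.4088%.
Rounded: 31.41%.

31.41%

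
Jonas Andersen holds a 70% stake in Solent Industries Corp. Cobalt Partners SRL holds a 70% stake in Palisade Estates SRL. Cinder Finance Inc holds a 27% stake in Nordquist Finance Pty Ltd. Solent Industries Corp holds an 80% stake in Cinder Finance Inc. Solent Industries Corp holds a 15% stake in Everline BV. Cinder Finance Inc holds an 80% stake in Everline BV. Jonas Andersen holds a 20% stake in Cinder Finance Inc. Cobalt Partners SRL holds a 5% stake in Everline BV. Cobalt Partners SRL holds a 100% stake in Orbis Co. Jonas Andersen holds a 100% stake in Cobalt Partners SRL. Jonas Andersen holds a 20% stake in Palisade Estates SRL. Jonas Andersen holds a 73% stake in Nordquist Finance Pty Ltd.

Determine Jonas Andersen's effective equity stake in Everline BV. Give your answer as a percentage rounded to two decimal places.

Jonas reaches Everline along 4 paths.
Via Cinder: 20% × 80% = 16%.
Via Solent → Cinder: 70% × 80% × 80% = 44.8%.
Via Solent: 70% × 15% = 10.5%.
Via Cobalt: 100% × 5% = 5%.
Total: 16% + 44.8% + 10.5% + 5% = 76.3%.
Rounded: 76.30%.

76.30%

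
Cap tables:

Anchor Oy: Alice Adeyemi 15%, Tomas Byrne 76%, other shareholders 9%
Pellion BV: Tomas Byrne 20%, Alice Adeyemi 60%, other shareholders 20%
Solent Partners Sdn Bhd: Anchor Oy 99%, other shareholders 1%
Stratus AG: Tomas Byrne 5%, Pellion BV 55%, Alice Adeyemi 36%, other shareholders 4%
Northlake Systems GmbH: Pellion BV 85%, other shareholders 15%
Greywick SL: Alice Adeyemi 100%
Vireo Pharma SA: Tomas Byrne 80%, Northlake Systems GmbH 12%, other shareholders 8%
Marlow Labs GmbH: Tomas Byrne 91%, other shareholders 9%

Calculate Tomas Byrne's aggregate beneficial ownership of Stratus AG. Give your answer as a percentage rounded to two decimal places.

Tomas reaches Stratus along 2 paths.
Direct stake: 5% = 5%.
Via Pellion: 20% × 55% = 11%.
Total: 5% + 11% = 16%.
Rounded: 16.00%.

16.00%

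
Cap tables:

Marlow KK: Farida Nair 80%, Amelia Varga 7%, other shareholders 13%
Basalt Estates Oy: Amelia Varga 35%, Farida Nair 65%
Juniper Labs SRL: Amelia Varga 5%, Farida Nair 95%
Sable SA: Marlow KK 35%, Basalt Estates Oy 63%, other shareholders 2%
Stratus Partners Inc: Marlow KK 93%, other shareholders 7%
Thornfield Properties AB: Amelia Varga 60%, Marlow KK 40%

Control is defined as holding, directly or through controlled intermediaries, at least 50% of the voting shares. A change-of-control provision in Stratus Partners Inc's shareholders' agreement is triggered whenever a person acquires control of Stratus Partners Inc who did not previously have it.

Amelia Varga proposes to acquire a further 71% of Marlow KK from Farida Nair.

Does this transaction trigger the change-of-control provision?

Yes

The purchase adds only to Amelia's holdings (Farida's stake shrinks), so Amelia is the only person who could newly come to control Stratus.
Amelia holds 60% of Thornfield, so Amelia controls Thornfield.
Neither Amelia nor any entity Amelia controls holds any voting interest in Stratus.
So before the transaction, Amelia does not control Stratus.
After the purchase, Amelia's direct stake in Marlow rises to 7% + 71% = 78%, and Farida's stake falls to 9%.
Amelia holds 78% of Marlow, so Amelia controls Marlow.
Marlow holds 93% of Stratus, so Amelia controls Stratus.
Amelia did not control Stratus before and does after, so the clause is triggered.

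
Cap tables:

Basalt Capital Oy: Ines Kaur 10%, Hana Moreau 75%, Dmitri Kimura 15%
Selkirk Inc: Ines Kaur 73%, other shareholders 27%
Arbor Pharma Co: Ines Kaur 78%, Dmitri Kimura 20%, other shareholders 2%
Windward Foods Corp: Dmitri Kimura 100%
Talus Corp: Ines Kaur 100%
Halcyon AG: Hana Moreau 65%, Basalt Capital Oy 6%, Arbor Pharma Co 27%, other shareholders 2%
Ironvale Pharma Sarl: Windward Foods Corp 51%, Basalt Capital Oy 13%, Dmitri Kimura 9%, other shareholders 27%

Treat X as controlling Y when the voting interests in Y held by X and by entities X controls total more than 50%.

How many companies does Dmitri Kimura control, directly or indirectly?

Dmitri holds 100% of Windward, so Dmitri controls Windward.
Windward and Dmitri together hold 51% + 9% = 60% of Ironvale, so Dmitri controls Ironvale.
No other company's threshold is met.
Dmitri controls 2 companies.

2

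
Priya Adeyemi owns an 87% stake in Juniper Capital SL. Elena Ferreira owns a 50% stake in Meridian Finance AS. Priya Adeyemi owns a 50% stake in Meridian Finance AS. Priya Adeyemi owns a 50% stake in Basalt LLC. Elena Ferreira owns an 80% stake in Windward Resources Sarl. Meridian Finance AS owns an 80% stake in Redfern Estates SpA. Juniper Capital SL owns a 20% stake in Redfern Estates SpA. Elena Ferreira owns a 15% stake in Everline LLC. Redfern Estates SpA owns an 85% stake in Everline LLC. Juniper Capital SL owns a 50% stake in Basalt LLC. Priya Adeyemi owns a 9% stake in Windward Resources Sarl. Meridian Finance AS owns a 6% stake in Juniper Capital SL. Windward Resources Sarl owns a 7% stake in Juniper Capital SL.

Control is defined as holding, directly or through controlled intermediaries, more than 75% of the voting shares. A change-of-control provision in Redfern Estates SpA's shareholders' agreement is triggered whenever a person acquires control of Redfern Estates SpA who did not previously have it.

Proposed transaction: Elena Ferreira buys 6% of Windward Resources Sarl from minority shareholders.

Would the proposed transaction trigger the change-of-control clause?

The purchase changes only Elena's holdings, so Elena is the only person who could newly come to control Redfern.
Elena holds 80% of Windward, so Elena controls Windward.
Neither Elena nor any entity Elena controls holds any voting interest in Redfern.
So before the transaction, Elena does not control Redfern.
After the purchase, Elena's direct stake in Windward rises to 80% + 6% = 86%.
Elena holds 86% of Windward, so Elena controls Windward.
After the transaction, neither Elena nor any entity Elena controls holds a voting interest in Redfern, so Elena still does not control it.
No new person acquires control, so the clause is not triggered.

No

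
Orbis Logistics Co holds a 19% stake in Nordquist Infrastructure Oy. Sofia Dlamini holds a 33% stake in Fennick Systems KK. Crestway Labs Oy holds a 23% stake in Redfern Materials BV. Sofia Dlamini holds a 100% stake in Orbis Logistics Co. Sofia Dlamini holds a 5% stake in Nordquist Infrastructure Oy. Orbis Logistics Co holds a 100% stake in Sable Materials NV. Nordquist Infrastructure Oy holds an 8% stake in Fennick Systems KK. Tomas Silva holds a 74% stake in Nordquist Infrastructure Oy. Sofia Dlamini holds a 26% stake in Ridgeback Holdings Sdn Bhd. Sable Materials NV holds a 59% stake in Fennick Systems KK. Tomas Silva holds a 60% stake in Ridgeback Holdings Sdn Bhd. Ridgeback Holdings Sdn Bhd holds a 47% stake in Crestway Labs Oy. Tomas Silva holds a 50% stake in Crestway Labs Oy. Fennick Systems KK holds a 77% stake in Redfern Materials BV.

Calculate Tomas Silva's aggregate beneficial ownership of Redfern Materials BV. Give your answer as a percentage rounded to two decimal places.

Tomas reaches Redfern along 3 paths.
Via Nordquist → Fennick: 74% × 8% × 77% = 4.5584%.
Via Crestway: 50% × 23% = 11.5%.
Via Ridgeback → Crestway: 60% × 47% × 23% = 6.486%.
Total: 4.5584% + 11.5% + 6.486% = 22.5444%.
Rounded: 22.54%.

22.54%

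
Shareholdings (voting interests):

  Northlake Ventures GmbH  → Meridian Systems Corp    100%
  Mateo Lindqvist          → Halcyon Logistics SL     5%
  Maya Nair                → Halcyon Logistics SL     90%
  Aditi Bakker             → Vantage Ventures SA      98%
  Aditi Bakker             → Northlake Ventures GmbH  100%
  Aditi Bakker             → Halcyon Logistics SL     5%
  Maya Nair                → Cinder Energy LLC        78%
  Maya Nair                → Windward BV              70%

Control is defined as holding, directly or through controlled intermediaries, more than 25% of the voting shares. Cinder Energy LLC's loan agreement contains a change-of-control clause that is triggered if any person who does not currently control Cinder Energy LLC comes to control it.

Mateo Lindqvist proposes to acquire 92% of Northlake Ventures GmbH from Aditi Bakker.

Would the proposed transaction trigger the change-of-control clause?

No

The purchase adds only to Mateo's holdings (Aditi's stake shrinks), so Mateo is the only person who could newly come to control Cinder.
Mateo's largest direct stake is 5% in Halcyon, which does not meet the threshold, so Mateo controls no company.
Neither Mateo nor any entity Mateo controls holds any voting interest in Cinder.
So before the transaction, Mateo does not control Cinder.
After the purchase, Mateo holds 92% of Northlake directly, and Aditi's stake falls to 8%.
Mateo holds 92% of Northlake, so Mateo controls Northlake.
Northlake holds 100% of Meridian, so Mateo controls Meridian.
After the transaction, neither Mateo nor any entity Mateo controls holds a voting interest in Cinder, so Mateo still does not control it.
No new person acquires control, so the clause is not triggered.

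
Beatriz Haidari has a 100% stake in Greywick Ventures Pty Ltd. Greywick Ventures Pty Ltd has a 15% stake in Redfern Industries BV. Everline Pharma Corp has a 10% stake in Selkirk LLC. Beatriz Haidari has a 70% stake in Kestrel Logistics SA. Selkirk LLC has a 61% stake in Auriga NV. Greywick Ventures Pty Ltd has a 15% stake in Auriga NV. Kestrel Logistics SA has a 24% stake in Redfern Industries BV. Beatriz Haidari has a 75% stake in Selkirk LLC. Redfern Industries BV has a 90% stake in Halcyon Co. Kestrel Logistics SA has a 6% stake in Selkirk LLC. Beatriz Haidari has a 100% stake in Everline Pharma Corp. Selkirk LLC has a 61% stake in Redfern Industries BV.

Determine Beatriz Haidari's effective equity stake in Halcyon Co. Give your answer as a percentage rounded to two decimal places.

77.59%

Beatriz reaches Halcyon along 5 paths.
Via Kestrel → Redfern: 70% × 24% × 90% = 15.12%.
Via Everline → Selkirk → Redfern: 100% × 10% × 61% × 90% = 5.49%.
Via Selkirk → Redfern: 75% × 61% × 90% = 41.175%.
Via Kestrel → Selkirk → Redfern: 70% × 6% × 61% × 90% = 2.3058%.
Via Greywick → Redfern: 100% × 15% × 90% = 13.5%.
Total: 15.12% + 5.49% + 41.175% + 2.3058% + 13.5% = 77.5908%.
Rounded: 77.59%.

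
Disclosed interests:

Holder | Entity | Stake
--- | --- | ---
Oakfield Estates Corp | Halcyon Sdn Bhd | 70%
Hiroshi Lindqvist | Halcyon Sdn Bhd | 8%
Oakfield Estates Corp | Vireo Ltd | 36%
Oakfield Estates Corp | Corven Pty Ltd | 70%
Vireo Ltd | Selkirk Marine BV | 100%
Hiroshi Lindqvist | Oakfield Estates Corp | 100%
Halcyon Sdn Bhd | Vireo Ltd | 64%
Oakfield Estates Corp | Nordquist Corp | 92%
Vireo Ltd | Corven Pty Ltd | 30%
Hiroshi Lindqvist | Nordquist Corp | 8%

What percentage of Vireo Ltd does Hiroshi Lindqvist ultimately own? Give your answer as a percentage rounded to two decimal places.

Hiroshi reaches Vireo along 3 paths.
Via Halcyon: 8% × 64% = 5.12%.
Via Oakfield → Halcyon: 100% × 70% × 64% = 44.8%.
Via Oakfield: 100% × 36% = 36%.
Total: 5.12% + 44.8% + 36% = 85.92%.

85.92%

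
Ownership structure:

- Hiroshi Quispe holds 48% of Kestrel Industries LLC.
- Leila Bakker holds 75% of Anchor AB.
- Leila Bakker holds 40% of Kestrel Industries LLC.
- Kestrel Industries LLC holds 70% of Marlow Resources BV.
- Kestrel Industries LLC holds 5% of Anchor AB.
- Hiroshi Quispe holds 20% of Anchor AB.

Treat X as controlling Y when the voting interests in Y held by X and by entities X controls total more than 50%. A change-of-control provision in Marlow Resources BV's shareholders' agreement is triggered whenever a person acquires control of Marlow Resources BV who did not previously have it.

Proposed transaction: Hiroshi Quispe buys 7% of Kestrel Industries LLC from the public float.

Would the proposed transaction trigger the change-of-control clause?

The purchase changes only Hiroshi's holdings, so Hiroshi is the only person who could newly come to control Marlow.
Hiroshi's largest direct stake is 48% in Kestrel, which does not meet the threshold, so Hiroshi controls no company.
Neither Hiroshi nor any entity Hiroshi controls holds any voting interest in Marlow.
So before the transaction, Hiroshi does not control Marlow.
After the purchase, Hiroshi's direct stake in Kestrel rises to 48% + 7% = 55%.
Hiroshi holds 55% of Kestrel, so Hiroshi controls Kestrel.
Kestrel holds 70% of Marlow, so Hiroshi controls Marlow.
Hiroshi did not control Marlow before and does after, so the clause is triggered.

Yes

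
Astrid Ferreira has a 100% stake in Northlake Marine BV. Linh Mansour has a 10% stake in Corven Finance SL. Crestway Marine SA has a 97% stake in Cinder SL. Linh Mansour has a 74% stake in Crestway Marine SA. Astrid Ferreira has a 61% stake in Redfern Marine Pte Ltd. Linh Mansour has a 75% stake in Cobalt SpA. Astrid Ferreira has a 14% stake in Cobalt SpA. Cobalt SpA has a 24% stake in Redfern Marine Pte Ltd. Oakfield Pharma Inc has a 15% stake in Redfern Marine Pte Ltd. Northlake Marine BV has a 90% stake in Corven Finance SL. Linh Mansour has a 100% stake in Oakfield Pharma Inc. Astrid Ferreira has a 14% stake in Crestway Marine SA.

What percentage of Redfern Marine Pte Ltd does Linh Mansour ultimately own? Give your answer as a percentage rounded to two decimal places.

Linh reaches Redfern along 2 paths.
Via Oakfield: 100% × 15% = 15%.
Via Cobalt: 75% × 24% = 18%.
Total: 15% + 18% = 33%.
Rounded: 33.00%.

33.00%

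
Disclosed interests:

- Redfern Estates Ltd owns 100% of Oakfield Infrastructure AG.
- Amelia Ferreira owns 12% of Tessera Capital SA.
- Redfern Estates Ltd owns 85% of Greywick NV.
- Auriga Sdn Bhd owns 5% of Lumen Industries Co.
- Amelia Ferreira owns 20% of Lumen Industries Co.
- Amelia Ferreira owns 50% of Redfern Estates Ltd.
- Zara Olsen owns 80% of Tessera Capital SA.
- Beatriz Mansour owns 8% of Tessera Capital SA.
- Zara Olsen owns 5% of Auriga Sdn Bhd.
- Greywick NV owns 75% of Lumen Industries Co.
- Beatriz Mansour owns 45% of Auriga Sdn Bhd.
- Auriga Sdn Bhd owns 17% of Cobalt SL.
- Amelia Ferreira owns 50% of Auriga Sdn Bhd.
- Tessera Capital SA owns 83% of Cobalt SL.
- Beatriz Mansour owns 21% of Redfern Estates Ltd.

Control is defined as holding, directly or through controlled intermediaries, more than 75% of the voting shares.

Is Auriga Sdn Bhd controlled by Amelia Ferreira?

Amelia's largest direct stake is 50% in Redfern, which does not meet the threshold, so Amelia controls no company.
In Auriga, Amelia's side holds only 50%, not > 75%.
So Amelia does not control Auriga.

No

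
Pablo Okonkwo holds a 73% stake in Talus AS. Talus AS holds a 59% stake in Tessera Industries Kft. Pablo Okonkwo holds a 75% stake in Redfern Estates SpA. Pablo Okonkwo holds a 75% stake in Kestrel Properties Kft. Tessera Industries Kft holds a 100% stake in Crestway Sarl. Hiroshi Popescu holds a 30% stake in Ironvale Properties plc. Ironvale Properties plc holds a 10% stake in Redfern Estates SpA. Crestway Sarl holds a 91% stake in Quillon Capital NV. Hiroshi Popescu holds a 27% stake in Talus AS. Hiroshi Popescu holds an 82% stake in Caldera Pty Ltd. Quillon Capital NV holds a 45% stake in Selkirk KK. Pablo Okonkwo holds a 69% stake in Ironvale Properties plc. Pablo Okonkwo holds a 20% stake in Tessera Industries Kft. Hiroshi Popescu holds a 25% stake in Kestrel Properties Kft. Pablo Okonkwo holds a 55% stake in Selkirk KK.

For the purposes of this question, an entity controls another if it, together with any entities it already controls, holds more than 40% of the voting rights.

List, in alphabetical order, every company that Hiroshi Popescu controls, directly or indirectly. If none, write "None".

Caldera Pty Ltd

Hiroshi holds 82% of Caldera, so Hiroshi controls Caldera.
No other company's threshold is met.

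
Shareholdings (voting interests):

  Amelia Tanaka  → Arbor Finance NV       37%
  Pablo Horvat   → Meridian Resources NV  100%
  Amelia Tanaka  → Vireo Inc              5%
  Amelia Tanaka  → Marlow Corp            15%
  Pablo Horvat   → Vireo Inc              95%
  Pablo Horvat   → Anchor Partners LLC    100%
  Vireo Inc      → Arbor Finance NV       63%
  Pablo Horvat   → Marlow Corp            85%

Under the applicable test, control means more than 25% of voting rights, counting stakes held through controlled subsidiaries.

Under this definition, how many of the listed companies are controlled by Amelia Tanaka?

Amelia holds 37% of Arbor, so Amelia controls Arbor.
No other company's threshold is met.
Amelia controls 1 company.

1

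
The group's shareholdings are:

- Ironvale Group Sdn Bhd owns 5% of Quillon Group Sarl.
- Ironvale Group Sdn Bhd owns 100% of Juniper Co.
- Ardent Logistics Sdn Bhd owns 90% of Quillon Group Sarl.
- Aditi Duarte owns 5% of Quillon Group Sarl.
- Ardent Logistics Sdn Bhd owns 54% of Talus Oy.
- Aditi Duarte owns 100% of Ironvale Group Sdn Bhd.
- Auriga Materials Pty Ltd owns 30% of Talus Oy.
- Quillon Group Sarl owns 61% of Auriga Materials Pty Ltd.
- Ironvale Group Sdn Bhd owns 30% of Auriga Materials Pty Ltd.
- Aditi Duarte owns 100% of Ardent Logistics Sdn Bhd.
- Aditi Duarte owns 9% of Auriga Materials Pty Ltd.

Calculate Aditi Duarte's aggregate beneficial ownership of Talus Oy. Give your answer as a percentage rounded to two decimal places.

Aditi reaches Talus along 6 paths.
Via Auriga: 9% × 30% = 2.7%.
Via Ironvale → Quillon → Auriga: 100% × 5% × 61% × 30% = 0.915%.
Via Ardent → Quillon → Auriga: 100% × 90% × 61% × 30% = 16.47%.
Via Quillon → Auriga: 5% × 61% × 30% = 0.915%.
Via Ironvale → Auriga: 100% × 30% × 30% = 9%.
Via Ardent: 100% × 54% = 54%.
Total: 2.7% + 0.915% + 16.47% + 0.915% + 9% + 54% = 84%.
Rounded: 84.00%.

84.00%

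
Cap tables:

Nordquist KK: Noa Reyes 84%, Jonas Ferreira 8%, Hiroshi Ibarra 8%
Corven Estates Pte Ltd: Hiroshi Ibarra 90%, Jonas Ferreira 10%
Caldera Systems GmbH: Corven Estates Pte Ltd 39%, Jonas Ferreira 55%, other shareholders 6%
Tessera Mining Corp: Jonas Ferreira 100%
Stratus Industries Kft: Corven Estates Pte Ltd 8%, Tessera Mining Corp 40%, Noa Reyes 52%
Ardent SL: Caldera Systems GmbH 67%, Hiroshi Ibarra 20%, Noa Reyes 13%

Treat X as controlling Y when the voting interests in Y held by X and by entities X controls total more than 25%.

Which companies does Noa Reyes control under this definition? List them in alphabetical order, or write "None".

Nordquist KK, Stratus Industries Kft

Noa holds 84% of Nordquist, so Noa controls Nordquist.
Noa holds 52% of Stratus, so Noa controls Stratus.
No other company's threshold is met.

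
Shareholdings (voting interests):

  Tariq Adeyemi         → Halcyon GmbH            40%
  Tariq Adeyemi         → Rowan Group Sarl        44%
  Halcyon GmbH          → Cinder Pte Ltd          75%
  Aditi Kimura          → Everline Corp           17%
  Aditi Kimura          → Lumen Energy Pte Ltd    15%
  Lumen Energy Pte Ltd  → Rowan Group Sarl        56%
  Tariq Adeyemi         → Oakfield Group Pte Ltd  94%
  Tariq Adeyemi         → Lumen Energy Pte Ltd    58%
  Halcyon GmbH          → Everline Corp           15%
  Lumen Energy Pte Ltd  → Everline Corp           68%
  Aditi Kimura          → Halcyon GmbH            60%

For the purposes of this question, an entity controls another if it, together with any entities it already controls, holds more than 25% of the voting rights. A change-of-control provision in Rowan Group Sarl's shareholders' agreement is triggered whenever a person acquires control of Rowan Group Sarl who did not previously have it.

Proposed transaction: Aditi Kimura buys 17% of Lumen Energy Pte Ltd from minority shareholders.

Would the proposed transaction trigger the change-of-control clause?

Yes

The purchase changes only Aditi's holdings, so Aditi is the only person who could newly come to control Rowan.
Aditi holds 60% of Halcyon, so Aditi controls Halcyon.
Aditi and Halcyon together hold 17% + 15% = 32% of Everline, so Aditi controls Everline.
Halcyon holds 75% of Cinder, so Aditi controls Cinder.
Neither Aditi nor any entity Aditi controls holds any voting interest in Rowan.
So before the transaction, Aditi does not control Rowan.
After the purchase, Aditi's direct stake in Lumen rises to 15% + 17% = 32%.
Aditi holds 32% of Lumen, so Aditi controls Lumen.
Lumen holds 56% of Rowan, so Aditi controls Rowan.
Aditi did not control Rowan before and does after, so the clause is triggered.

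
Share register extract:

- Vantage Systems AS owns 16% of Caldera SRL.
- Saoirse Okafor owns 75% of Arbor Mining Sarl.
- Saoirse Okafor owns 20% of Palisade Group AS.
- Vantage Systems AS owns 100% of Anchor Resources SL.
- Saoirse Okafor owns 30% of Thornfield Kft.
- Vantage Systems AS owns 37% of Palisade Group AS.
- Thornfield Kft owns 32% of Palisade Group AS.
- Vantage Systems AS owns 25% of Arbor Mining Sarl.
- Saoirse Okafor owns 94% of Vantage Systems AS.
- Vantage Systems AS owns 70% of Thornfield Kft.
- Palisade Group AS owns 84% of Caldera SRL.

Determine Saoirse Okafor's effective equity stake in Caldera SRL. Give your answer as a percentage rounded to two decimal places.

Saoirse reaches Caldera along 5 paths.
Via Vantage: 94% × 16% = 15.04%.
Via Vantage → Thornfield → Palisade: 94% × 70% × 32% × 84% = 17.68704%.
Via Thornfield → Palisade: 30% × 32% × 84% = 8.064%.
Via Vantage → Palisade: 94% × 37% × 84% = 29.2152%.
Via Palisade: 20% × 84% = 16.8%.
Total: 15.04% + 17.68704% + 8.064% + 29.2152% + 16.8% = 86.80624%.
Rounded: 86.81%.

86.81%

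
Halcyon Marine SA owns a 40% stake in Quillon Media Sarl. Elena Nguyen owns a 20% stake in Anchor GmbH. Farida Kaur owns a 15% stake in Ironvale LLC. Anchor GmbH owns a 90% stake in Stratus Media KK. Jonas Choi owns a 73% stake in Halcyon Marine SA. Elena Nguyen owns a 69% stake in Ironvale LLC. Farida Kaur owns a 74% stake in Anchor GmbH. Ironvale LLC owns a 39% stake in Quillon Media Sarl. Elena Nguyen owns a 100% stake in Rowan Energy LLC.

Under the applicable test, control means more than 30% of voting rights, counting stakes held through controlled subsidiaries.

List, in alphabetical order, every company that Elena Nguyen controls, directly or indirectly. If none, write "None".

Elena holds 69% of Ironvale, so Elena controls Ironvale.
Elena holds 100% of Rowan, so Elena controls Rowan.
Ironvale holds 39% of Quillon, so Elena controls Quillon.
No other company's threshold is met.

Ironvale LLC, Quillon Media Sarl, Rowan Energy LLC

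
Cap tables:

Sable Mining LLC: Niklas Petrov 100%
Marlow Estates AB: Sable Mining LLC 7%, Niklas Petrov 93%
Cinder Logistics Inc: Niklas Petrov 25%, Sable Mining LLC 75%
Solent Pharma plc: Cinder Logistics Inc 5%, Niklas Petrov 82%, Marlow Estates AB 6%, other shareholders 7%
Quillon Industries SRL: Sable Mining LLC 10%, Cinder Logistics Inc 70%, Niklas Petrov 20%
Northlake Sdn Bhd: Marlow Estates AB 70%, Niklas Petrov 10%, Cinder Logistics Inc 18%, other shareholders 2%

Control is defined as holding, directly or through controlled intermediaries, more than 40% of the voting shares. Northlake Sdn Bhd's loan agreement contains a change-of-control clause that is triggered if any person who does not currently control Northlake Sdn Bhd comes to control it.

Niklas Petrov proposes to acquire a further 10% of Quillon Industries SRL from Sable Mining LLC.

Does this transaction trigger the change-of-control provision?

The purchase adds only to Niklas's holdings (Sable's stake shrinks), so Niklas is the only person who could newly come to control Northlake.
Niklas holds 100% of Sable, so Niklas controls Sable.
Sable and Niklas together hold 7% + 93% = 100% of Marlow, so Niklas controls Marlow.
Niklas and Sable together hold 25% + 75% = 100% of Cinder, so Niklas controls Cinder.
Marlow and Niklas and Cinder together hold 70% + 10% + 18% = 98% of Northlake, so Niklas controls Northlake.
So Niklas already controls Northlake before the transaction.
After the purchase, Niklas's direct stake in Quillon rises to 20% + 10% = 30%, and Sable's stake falls to 0%.
Niklas controlled Northlake already, so this is not a new person acquiring control; every other person's position is unchanged or reduced.
No new person acquires control, so the clause is not triggered.

No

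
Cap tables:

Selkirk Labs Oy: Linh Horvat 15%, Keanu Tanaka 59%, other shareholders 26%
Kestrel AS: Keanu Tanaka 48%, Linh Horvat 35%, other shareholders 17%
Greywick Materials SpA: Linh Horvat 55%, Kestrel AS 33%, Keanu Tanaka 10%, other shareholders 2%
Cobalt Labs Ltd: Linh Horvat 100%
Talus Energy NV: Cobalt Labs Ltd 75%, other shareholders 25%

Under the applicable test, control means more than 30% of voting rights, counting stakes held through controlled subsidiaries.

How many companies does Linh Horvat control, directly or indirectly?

4

Linh holds 35% of Kestrel, so Linh controls Kestrel.
Linh and Kestrel together hold 55% + 33% = 88% of Greywick, so Linh controls Greywick.
Linh holds 100% of Cobalt, so Linh controls Cobalt.
Cobalt holds 75% of Talus, so Linh controls Talus.
No other company's threshold is met.
Linh controls 4 companies.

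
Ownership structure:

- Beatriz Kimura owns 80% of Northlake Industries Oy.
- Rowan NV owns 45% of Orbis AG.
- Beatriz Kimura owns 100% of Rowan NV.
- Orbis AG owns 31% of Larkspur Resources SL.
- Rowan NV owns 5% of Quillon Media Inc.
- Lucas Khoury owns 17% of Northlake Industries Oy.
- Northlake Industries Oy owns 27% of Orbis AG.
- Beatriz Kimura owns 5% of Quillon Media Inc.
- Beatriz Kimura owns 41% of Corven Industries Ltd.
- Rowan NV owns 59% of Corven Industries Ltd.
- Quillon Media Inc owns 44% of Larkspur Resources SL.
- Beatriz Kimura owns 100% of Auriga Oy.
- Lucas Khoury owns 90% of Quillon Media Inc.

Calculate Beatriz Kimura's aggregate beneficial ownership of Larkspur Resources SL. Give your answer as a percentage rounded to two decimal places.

25.05%

Beatriz reaches Larkspur along 4 paths.
Via Rowan → Quillon: 100% × 5% × 44% = 2.2%.
Via Quillon: 5% × 44% = 2.2%.
Via Rowan → Orbis: 100% × 45% × 31% = 13.95%.
Via Northlake → Orbis: 80% × 27% × 31% = 6.696%.
Total: 2.2% + 2.2% + 13.95% + 6.696% = 25.046%.
Rounded: 25.05%.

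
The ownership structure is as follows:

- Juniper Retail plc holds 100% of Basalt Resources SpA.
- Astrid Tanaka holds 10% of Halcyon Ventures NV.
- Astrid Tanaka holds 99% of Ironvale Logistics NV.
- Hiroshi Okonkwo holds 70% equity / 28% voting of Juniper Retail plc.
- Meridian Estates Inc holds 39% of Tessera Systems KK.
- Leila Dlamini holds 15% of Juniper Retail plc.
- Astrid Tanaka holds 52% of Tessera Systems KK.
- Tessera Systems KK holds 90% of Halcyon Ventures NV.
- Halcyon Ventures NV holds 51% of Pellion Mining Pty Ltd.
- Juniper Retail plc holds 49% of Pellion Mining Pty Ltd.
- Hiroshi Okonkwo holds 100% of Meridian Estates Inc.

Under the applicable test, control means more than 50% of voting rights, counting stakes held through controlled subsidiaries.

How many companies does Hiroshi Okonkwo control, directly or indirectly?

Hiroshi holds 100% of Meridian, so Hiroshi controls Meridian.
No other company's threshold is met.
Hiroshi controls 1 company.

1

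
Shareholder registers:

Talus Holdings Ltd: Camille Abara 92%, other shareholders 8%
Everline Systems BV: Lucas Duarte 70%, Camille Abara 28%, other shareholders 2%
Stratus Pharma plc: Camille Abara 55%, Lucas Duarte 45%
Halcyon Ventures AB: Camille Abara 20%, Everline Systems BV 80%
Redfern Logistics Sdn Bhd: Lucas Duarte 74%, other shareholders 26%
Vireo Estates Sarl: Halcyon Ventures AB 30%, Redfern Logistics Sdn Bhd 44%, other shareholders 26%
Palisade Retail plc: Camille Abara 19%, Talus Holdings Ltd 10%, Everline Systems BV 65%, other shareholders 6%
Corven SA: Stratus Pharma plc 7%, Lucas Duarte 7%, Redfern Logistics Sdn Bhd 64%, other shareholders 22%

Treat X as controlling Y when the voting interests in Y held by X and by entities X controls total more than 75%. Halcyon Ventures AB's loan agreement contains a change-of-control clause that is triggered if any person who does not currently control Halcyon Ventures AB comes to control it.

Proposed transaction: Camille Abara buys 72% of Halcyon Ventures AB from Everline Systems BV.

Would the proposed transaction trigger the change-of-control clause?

The purchase adds only to Camille's holdings (Everline's stake shrinks), so Camille is the only person who could newly come to control Halcyon.
Camille holds 92% of Talus, so Camille controls Talus.
In Halcyon, Camille's side holds only 20%, not > 75%.
So before the transaction, Camille does not control Halcyon.
After the purchase, Camille's direct stake in Halcyon rises to 20% + 72% = 92%, and Everline's stake falls to 8%.
Camille holds 92% of Halcyon, so Camille controls Halcyon.
Camille did not control Halcyon before and does after, so the clause is triggered.

Yes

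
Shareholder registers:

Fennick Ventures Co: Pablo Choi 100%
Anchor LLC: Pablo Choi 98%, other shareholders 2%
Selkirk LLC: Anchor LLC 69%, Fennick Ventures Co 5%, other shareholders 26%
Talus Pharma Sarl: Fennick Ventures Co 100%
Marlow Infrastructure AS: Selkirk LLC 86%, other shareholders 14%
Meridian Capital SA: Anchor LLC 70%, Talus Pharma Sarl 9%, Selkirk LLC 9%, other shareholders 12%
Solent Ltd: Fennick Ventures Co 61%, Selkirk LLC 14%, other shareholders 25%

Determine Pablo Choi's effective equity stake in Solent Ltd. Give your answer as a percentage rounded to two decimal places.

Pablo reaches Solent along 3 paths.
Via Fennick: 100% × 61% = 61%.
Via Anchor → Selkirk: 98% × 69% × 14% = 9.4668%.
Via Fennick → Selkirk: 100% × 5% × 14% = 0.7%.
Total: 61% + 9.4668% + 0.7% = 71.1668%.
Rounded: 71.17%.

71.17%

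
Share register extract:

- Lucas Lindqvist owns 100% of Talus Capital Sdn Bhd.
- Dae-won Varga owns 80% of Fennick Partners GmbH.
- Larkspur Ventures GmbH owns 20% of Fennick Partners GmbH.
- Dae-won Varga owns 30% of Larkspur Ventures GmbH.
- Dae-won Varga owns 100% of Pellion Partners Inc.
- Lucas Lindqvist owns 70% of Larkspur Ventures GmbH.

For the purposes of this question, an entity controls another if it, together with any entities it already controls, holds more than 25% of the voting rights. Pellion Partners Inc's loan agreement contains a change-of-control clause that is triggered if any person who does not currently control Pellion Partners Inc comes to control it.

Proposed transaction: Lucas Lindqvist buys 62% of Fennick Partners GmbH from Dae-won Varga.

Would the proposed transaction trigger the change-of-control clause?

No

The purchase adds only to Lucas's holdings (Dae-won's stake shrinks), so Lucas is the only person who could newly come to control Pellion.
Lucas holds 70% of Larkspur, so Lucas controls Larkspur.
Lucas holds 100% of Talus, so Lucas controls Talus.
Neither Lucas nor any entity Lucas controls holds any voting interest in Pellion.
So before the transaction, Lucas does not control Pellion.
After the purchase, Lucas holds 62% of Fennick directly, and Dae-won's stake falls to 18%.
Larkspur and Lucas together hold 20% + 62% = 82% of Fennick, so Lucas controls Fennick.
After the transaction, neither Lucas nor any entity Lucas controls holds a voting interest in Pellion, so Lucas still does not control it.
No new person acquires control, so the clause is not triggered.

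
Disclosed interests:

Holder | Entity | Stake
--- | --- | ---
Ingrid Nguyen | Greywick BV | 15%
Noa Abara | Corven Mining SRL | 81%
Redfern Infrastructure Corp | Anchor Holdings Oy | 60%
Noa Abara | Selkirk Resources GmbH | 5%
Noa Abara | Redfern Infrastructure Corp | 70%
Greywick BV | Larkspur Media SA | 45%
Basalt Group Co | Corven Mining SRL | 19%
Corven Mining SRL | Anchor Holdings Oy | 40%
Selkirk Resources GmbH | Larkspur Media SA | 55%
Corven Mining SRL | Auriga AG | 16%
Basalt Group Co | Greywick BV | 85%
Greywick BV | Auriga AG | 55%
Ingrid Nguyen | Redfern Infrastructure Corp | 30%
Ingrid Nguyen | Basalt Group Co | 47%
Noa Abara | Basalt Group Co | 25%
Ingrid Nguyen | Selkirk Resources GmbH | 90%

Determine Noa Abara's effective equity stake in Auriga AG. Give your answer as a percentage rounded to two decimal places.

Noa reaches Auriga along 3 paths.
Via Basalt → Greywick: 25% × 85% × 55% = 11.6875%.
Via Corven: 81% × 16% = 12.96%.
Via Basalt → Corven: 25% × 19% × 16% = 0.76%.
Total: 11.6875% + 12.96% + 0.76% = 25.4075%.
Rounded: 25.41%.

25.41%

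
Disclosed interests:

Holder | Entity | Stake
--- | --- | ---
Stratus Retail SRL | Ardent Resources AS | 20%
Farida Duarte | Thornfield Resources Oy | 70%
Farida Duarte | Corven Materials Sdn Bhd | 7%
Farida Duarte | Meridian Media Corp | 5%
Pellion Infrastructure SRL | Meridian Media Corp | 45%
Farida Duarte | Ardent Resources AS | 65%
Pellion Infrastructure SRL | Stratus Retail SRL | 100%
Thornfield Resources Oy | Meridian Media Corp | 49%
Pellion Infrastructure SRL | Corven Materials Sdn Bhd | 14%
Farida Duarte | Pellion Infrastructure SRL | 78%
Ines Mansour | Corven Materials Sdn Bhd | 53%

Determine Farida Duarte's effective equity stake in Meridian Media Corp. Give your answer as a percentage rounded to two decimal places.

Farida reaches Meridian along 3 paths.
Via Pellion: 78% × 45% = 35.1%.
Via Thornfield: 70% × 49% = 34.3%.
Direct stake: 5% = 5%.
Total: 35.1% + 34.3% + 5% = 74.4%.
Rounded: 74.40%.

74.40%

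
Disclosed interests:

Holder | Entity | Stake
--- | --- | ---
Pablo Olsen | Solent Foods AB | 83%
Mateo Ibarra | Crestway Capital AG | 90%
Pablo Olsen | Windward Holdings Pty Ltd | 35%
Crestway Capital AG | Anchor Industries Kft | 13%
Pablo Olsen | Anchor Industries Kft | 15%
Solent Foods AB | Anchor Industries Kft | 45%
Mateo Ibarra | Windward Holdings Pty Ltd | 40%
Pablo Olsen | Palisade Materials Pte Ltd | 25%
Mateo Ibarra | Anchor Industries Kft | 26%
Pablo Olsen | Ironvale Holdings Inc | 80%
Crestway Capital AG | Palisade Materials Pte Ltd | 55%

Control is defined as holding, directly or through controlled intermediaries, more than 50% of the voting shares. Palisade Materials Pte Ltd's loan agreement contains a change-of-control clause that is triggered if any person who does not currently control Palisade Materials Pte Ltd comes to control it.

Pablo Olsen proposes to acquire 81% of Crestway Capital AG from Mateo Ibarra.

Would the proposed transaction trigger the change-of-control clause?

The purchase adds only to Pablo's holdings (Mateo's stake shrinks), so Pablo is the only person who could newly come to control Palisade.
Pablo holds 83% of Solent, so Pablo controls Solent.
Solent and Pablo together hold 45% + 15% = 60% of Anchor, so Pablo controls Anchor.
Pablo holds 80% of Ironvale, so Pablo controls Ironvale.
In Palisade, Pablo's side holds only 25%, not > 50%.
So before the transaction, Pablo does not control Palisade.
After the purchase, Pablo holds 81% of Crestway directly, and Mateo's stake falls to 9%.
Pablo holds 81% of Crestway, so Pablo controls Crestway.
Crestway and Pablo together hold 55% + 25% = 80% of Palisade, so Pablo controls Palisade.
Pablo did not control Palisade before and does after, so the clause is triggered.

Yes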